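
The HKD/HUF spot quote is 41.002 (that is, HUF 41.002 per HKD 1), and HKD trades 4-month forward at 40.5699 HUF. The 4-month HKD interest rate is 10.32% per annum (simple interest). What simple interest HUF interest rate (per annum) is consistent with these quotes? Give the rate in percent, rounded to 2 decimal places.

T = 4/12 years.
By CIP, F/S equals the HUF-to-HKD growth ratio: 40.5699/41.002 = 0.9894615.
HKD growth factor: 1 + 0.1032×4/12 = 1.034400.
So the HUF growth factor = 1.023499.
(1.023499 − 1)/T = 0.070497, i.e. 7.05%.

7.05%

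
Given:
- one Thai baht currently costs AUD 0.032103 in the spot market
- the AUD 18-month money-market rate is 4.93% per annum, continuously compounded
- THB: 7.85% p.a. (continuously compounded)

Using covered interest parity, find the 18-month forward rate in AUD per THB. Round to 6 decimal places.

0.030727

T = 18/12 years.
Growth of 1 AUD over T: e^(0.0493×18/12) = 1.076753.
THB accumulates by e^(0.0785×18/12) = 1.1249628.
Forward (AUD per THB) = 0.032103 × 1.076753 / 1.1249628 = 0.03072724.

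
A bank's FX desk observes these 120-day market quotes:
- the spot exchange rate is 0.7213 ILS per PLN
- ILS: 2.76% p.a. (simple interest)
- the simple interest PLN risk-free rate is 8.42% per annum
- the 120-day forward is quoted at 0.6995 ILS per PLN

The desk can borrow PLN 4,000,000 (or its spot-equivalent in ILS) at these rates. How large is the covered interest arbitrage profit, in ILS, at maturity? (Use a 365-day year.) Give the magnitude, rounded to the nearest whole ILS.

T = 120/365 years.
Invest the PLN and cover forward: 4,000,000 × 1.027682192 × 0.6995 = ILS 2,875,454.77.
Convert at spot and invest in ILS: 4,000,000 × 0.7213 × 1.009073973 = ILS 2,911,380.23.
The quoted forward undervalues PLN, so borrow PLN, convert to ILS at spot, deposit the ILS at 2.76%, and buy PLN forward at 0.6995 to cover the loan.
Profit = 2,911,380.23 − 2,875,454.77 = ILS 35,925.

ILS 35,925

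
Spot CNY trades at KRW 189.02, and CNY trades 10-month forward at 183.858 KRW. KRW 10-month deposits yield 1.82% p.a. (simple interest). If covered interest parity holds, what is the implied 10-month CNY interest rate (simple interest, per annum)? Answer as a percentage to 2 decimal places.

T = 10/12 years.
F/S = 183.858/189.02 = 0.9726907 = (growth of KRW) / (growth of CNY).
KRW growth factor: 1 + 0.0182×10/12 = 1.0151667.
Hence g_CNY = 1.0436686.
(1.0436686 − 1)/T = 0.052402, i.e. 5.24%.

5.24%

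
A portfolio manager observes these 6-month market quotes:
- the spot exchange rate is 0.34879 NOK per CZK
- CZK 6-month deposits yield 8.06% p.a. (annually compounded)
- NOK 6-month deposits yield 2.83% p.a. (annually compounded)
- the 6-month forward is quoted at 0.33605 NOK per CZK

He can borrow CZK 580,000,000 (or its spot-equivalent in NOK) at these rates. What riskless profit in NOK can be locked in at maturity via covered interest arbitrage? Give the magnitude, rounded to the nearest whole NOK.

NOK 2,529,117

T = 6/12 years.
Keep in CZK, deliver into the forward: 580,000,000·1.03951911959·0.33605 = NOK 202,611,632.08.
Swap to NOK now, deposit: 580,000,000·0.34879·1.01405128075 = NOK 205,140,748.80.
The quoted forward undervalues CZK, so borrow CZK, convert to NOK at spot, deposit the NOK at 2.83%, and buy CZK forward at 0.33605 to cover the loan.
Profit = 205,140,748.80 − 202,611,632.08 = NOK 2,529,117.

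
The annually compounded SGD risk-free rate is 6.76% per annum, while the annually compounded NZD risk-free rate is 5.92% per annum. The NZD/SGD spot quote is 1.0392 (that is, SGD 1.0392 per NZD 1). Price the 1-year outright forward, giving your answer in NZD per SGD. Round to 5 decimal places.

0.95471

T = 1 year.
Growth of 1 SGD over T: (1 + 0.0676)^1 = 1.067600.
Growth of 1 NZD over T: (1 + 0.0592)^1 = 1.059200.
Forward (SGD per NZD) = 1.0392 × 1.067600 / 1.059200 = 1.047441.
Invert for NZD per SGD: 1 / 1.047441 = 0.95471.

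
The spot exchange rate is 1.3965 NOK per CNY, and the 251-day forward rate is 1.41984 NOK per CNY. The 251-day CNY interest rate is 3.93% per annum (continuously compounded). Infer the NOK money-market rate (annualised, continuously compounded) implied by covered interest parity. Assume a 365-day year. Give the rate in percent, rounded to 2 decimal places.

T = 251/365 years.
CIP gives F = S · g_NOK/g_CNY, so g_NOK/g_CNY = 1.41984/1.3965 = 1.0167132.
The CNY side grows by e^(0.0393×251/365) = 1.027394.
Hence g_NOK = 1.044565.
r = ln(1.044565)/(251/365) = 0.063403 → 6.34%.

6.34%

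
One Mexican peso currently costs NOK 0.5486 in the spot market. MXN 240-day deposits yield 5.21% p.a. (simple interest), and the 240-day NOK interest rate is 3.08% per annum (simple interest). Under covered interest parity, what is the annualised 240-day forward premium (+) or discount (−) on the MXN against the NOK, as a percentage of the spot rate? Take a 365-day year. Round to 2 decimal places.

T = 240/365 years.
F = S · g_NOK/g_MXN = 0.5486 × 1.0202521/1.0342575 = 0.5411711.
(F − S)/S ÷ T = (0.5411711 − 0.5486)/0.5486/(240/365) = -0.020594 → -2.06%.

-2.06%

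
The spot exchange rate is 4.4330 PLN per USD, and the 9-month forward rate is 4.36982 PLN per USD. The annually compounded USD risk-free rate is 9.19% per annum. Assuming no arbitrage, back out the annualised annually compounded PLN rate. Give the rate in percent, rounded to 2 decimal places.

T = 9/12 years.
CIP gives F = S · g_PLN/g_USD, so g_PLN/g_USD = 4.36982/4.433 = 0.9857478.
USD growth factor: (1 + 0.0919)^(9/12) = 1.0681621.
Hence g_PLN = 1.0529384.
Annualise: 1.0529384^(12/9) − 1 = 0.071200 = 7.12%.

7.12%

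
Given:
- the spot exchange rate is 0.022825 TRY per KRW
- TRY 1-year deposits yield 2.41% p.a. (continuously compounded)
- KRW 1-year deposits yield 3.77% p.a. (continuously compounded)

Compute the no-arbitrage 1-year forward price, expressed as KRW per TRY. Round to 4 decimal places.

T = 1 year.
TRY growth factor: e^(0.0241×1) = 1.02439275.
KRW accumulates by e^(0.0377×1) = 1.03841966.
Forward (TRY per KRW) = 0.022825 × 1.02439275 / 1.03841966 = 0.022516681.
Invert for KRW per TRY: 1 / 0.022516681 = 44.4115.

44.4115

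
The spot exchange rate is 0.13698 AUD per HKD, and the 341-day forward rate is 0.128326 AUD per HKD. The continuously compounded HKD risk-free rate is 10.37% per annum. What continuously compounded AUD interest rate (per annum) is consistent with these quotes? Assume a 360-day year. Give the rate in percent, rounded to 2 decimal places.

3.48%

T = 341/360 years.
By CIP, F/S equals the AUD-to-HKD growth ratio: 0.128326/0.13698 = 0.9368229.
HKD growth factor: e^(0.1037×341/360) = 1.1032131.
So the AUD growth factor = 1.0335153.
r = ln(1.0335153)/(341/360) = 0.034803 → 3.48%.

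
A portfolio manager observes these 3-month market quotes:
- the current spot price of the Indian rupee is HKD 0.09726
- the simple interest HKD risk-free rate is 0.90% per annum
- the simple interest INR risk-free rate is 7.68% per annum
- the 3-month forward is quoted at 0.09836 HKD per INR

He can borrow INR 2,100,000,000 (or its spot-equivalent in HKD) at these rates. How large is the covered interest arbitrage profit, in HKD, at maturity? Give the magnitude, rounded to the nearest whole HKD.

HKD 5,816,322

T = 3/12 years.
Route A — deposit INR, sell forward: 2,100,000,000 × 1.019200 × 0.09836 = HKD 210,521,875.20.
Route B — convert at spot, deposit HKD: 2,100,000,000 × 0.09726 × 1.002250 = HKD 204,705,553.50.
The quoted forward overvalues INR, so borrow HKD, buy INR at spot, deposit the INR at 7.68%, and sell the proceeds forward at 0.09836.
Profit = 210,521,875.20 − 204,705,553.50 = HKD 5,816,322.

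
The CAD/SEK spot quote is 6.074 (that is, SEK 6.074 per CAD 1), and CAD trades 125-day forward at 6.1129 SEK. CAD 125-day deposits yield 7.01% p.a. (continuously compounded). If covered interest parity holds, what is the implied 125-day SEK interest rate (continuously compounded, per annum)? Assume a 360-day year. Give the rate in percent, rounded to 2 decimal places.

T = 125/360 years.
By CIP, F/S equals the SEK-to-CAD growth ratio: 6.1129/6.074 = 1.0064043.
CAD growth factor: e^(0.0701×125/360) = 1.0246389.
Hence g_SEK = 1.031201.
r = ln(1.031201)/(125/360) = 0.088486 → 8.85%.

8.85%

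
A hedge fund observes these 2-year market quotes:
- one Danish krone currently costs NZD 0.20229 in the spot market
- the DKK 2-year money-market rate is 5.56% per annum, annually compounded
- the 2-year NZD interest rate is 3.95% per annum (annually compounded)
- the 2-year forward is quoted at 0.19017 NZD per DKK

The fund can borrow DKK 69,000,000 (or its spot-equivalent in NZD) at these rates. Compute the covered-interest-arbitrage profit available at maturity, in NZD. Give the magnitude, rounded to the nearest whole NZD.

NZD 461,040

T = 2 years.
Keep in DKK, deliver into the forward: 69,000,000·1.11429136·0.19017 = NZD 14,621,430.37.
Swap to NZD now, deposit: 69,000,000·0.20229·1.08056025 = NZD 15,082,470.78.
The quoted forward undervalues DKK, so borrow DKK, convert to NZD at spot, deposit the NZD at 3.95%, and buy DKK forward at 0.19017 to cover the loan.
Arbitrage profit = |14,621,430.37 − 15,082,470.78| = NZD 461,040.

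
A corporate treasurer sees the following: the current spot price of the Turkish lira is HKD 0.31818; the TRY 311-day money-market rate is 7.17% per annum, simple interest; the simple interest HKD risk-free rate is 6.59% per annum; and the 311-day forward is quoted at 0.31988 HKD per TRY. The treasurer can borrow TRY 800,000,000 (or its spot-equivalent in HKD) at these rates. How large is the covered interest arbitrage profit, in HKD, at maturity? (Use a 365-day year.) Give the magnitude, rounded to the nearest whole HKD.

HKD 2,701,021

T = 311/365 years.
Route A — deposit TRY, sell forward: 800,000,000 × 1.06109232877 × 0.31988 = HKD 271,537,771.30.
Route B — convert at spot, deposit HKD: 800,000,000 × 0.31818 × 1.05615041096 = HKD 268,836,750.21.
The quoted forward overvalues TRY, so borrow HKD, buy TRY at spot, deposit the TRY at 7.17%, and sell the proceeds forward at 0.31988.
Profit = 271,537,771.30 − 268,836,750.21 = HKD 2,701,021.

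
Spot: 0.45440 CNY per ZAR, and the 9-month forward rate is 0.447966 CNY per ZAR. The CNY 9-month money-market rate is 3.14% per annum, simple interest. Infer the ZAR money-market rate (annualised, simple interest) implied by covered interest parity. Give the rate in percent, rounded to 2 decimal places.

5.10%

T = 9/12 years.
By CIP, F/S equals the CNY-to-ZAR growth ratio: 0.447966/0.4544 = 0.9858407.
The CNY side grows by 1 + 0.0314×9/12 = 1.023550.
So the ZAR growth factor = 1.0382509.
r = (1.0382509 − 1)/(9/12) = 0.051001 → 5.10%.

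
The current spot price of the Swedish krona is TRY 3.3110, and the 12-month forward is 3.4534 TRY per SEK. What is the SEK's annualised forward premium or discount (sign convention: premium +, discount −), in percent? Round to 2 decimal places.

+4.30%

T = 1 year.
Period premium: (3.4534 − 3.311)/3.311 = 0.0430082.
Annualise by dividing by T: 0.0430082 / 1 = 0.043008 → 4.30%.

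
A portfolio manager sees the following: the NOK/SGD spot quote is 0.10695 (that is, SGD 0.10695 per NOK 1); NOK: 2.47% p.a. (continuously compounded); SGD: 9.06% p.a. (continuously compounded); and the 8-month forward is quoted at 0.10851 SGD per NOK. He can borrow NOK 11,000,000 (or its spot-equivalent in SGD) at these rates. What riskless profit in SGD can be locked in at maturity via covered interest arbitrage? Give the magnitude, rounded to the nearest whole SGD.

T = 8/12 years.
Keep in NOK, deliver into the forward: 11,000,000·1.016602989·0.10851 = SGD 1,213,427.49.
Swap to SGD now, deposit: 11,000,000·0.10695·1.062261366 = SGD 1,249,697.38.
The quoted forward undervalues NOK, so borrow NOK, convert to SGD at spot, deposit the SGD at 9.06%, and buy NOK forward at 0.10851 to cover the loan.
Arbitrage profit = |1,213,427.49 − 1,249,697.38| = SGD 36,270.

SGD 36,270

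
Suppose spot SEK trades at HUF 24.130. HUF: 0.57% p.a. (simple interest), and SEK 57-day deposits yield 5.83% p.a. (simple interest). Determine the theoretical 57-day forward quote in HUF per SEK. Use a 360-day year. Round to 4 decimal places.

23.9309

T = 57/360 years.
Growth of 1 HUF over T: 1 + 0.0057×57/360 = 1.0009025.
Growth of 1 SEK over T: 1 + 0.0583×57/360 = 1.00923083.
So F = 24.13 × 1.0009025 / 1.00923083 = 23.930875 (HUF/SEK).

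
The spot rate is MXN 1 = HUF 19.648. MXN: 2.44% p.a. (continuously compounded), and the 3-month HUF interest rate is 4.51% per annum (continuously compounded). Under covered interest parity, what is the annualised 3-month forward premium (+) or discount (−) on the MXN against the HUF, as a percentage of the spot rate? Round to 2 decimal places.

+2.08%

T = 3/12 years.
F = S · g_HUF/g_MXN = 19.648 × 1.0113388/1.0061186 = 19.749943.
Annualised premium = (F − S)/S × (1/T) = (19.749943 − 19.648)/19.648 ÷ (3/12) = 2.08%.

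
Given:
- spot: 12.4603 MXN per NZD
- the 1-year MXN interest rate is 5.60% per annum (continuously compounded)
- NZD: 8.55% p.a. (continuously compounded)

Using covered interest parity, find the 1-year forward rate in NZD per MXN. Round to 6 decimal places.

T = 1 year.
MXN growth factor: e^(0.0560×1) = 1.0575977.
Growth of 1 NZD over T: e^(0.0855×1) = 1.0892616.
Forward (MXN per NZD) = 12.4603 × 1.0575977 / 1.0892616 = 12.09809.
Invert for NZD per MXN: 1 / 12.09809 = 0.082658.

0.082658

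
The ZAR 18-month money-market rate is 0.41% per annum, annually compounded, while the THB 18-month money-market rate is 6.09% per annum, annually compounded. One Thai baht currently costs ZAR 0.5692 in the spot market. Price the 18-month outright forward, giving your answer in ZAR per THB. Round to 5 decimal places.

T = 18/12 years.
ZAR growth factor: (1 + 0.0041)^(18/12) = 1.0061563.
THB accumulates by (1 + 0.0609)^(18/12) = 1.092727.
CIP: F = S · (grow ZAR)/(grow THB) = 0.5692 × 1.0061563/1.092727 = 0.5241054 ZAR per THB.

0.52411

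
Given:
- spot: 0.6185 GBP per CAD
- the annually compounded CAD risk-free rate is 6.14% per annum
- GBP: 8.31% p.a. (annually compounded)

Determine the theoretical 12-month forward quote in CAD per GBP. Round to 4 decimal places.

T = 1 year.
GBP accumulates by (1 + 0.0831)^1 = 1.083100.
CAD growth factor: (1 + 0.0614)^1 = 1.061400.
So F = 0.6185 × 1.083100 / 1.061400 = 0.6311450 (GBP/CAD).
Quoted the other way: 1/0.6311450 = 1.5844 CAD per GBP.

1.5844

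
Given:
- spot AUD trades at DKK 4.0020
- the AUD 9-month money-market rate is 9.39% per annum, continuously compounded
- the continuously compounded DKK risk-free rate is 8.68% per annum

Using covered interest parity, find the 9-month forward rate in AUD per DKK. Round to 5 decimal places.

T = 9/12 years.
DKK growth factor: e^(0.0868×9/12) = 1.0672657.
Growth of 1 AUD over T: e^(0.0939×9/12) = 1.0729641.
So F = 4.002 × 1.0672657 / 1.0729641 = 3.980746 (DKK/AUD).
Invert for AUD per DKK: 1 / 3.980746 = 0.25121.

0.25121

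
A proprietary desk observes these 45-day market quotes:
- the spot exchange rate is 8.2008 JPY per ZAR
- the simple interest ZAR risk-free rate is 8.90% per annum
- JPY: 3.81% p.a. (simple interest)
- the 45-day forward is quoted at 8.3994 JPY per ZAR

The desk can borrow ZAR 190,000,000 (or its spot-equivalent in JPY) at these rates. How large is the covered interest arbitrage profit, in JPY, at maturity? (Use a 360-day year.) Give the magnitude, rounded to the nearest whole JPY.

JPY 48,067,533

T = 45/360 years.
Keep in ZAR, deliver into the forward: 190,000,000·1.011125·8.3994 = JPY 1,613,640,231.75.
Swap to JPY now, deposit: 190,000,000·8.2008·1.0047625 = JPY 1,565,572,698.90.
The quoted forward overvalues ZAR, so borrow JPY, buy ZAR at spot, deposit the ZAR at 8.90%, and sell the proceeds forward at 8.3994.
The gap between the two covered legs is JPY 48,067,533.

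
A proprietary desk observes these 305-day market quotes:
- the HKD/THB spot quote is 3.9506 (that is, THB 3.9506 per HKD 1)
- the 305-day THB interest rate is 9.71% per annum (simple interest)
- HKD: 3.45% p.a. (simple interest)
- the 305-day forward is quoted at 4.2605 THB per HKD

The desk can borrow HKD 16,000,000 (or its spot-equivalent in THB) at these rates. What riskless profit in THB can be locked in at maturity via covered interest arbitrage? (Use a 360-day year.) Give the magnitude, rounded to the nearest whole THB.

T = 305/360 years.
Keep in HKD, deliver into the forward: 16,000,000·1.0292291667·4.2605 = THB 70,160,493.84.
Swap to THB now, deposit: 16,000,000·3.9506·1.0822652778 = THB 68,409,555.30.
The quoted forward overvalues HKD, so borrow THB, buy HKD at spot, deposit the HKD at 3.45%, and sell the proceeds forward at 4.2605.
Profit = 70,160,493.84 − 68,409,555.30 = THB 1,750,939.

THB 1,750,939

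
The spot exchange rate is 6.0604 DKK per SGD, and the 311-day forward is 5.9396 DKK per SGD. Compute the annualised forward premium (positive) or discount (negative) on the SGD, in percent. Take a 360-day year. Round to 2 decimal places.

-2.31%

T = 311/360 years.
Period premium: (5.9396 − 6.0604)/6.0604 = -0.0199327.
Annualise by dividing by T: -0.0199327 / (311/360) = -0.023073 → -2.31%.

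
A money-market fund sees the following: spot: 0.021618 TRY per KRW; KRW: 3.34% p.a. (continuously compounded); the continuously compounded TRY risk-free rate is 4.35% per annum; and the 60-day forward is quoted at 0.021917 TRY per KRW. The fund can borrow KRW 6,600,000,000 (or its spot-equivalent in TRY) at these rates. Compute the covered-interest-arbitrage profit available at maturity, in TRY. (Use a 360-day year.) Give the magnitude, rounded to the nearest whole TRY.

TRY 1,742,696

T = 60/360 years.
Invest the KRW and cover forward: 6,600,000,000 × 1.00558218935 × 0.021917 = TRY 145,459,675.97.
Convert at spot and invest in TRY: 6,600,000,000 × 0.021618 × 1.00727634488 = TRY 143,716,980.16.
The quoted forward overvalues KRW, so borrow TRY, buy KRW at spot, deposit the KRW at 3.34%, and sell the proceeds forward at 0.021917.
Profit = 145,459,675.97 − 143,716,980.16 = TRY 1,742,696.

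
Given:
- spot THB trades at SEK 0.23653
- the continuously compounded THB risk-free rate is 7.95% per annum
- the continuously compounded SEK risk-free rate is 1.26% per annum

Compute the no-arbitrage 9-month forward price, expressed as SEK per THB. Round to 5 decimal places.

T = 9/12 years.
SEK accumulates by e^(0.0126×9/12) = 1.0094948.
Growth of 1 THB over T: e^(0.0795×9/12) = 1.0614384.
Forward (SEK per THB) = 0.23653 × 1.0094948 / 1.0614384 = 0.2249549.

0.22495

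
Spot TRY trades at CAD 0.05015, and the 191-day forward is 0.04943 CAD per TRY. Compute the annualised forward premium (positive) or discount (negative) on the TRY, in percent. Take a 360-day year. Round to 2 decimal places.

T = 191/360 years.
(F − S)/S = (0.04943 − 0.05015)/0.05015 = -0.0143569.
×(1/T) gives -2.71% p.a.

-2.71%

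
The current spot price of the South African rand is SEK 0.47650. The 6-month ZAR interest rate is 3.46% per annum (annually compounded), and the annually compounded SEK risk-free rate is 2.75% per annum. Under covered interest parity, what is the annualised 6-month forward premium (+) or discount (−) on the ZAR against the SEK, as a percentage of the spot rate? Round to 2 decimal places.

T = 6/12 years.
CIP forward (SEK per ZAR) = 0.4765 × 1.0136567/1.0171529 = 0.47486215.
Annualised premium = (F − S)/S × (1/T) = (0.47486215 − 0.4765)/0.4765 ÷ (6/12) = -0.69%.

-0.69%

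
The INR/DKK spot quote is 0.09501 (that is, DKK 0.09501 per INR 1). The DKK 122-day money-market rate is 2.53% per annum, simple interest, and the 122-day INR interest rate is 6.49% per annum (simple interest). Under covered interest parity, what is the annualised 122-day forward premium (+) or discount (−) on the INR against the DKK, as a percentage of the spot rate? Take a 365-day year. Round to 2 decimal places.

-3.88%

T = 122/365 years.
No-arbitrage forward: 0.09501 × 1.0084564 / 1.0216926 = 0.09377913 DKK/INR.
(F − S)/S ÷ T = (0.09377913 − 0.09501)/0.09501/(122/365) = -0.038759 → -3.88%.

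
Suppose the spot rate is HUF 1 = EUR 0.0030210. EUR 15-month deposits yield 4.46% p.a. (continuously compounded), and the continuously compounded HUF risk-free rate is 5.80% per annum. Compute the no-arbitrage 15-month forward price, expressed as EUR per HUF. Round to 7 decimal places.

T = 15/12 years.
Growth of 1 EUR over T: e^(0.0446×15/12) = 1.0573333.
HUF growth factor: e^(0.0580×15/12) = 1.0751928.
So F = 0.003021 × 1.0573333 / 1.0751928 = 0.002970820 (EUR/HUF).

0.0029708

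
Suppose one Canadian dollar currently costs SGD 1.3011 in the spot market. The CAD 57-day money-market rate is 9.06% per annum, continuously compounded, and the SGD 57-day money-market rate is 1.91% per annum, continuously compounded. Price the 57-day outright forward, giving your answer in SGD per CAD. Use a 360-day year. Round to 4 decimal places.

1.2865

T = 57/360 years.
Growth of 1 SGD over T: e^(0.0191×57/360) = 1.0030287.
CAD growth factor: e^(0.0906×57/360) = 1.0144484.
Forward (SGD per CAD) = 1.3011 × 1.0030287 / 1.0144484 = 1.286453.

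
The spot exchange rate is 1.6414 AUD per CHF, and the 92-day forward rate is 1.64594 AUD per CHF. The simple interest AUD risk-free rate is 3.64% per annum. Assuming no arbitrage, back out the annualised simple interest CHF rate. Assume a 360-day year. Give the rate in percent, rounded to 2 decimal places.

2.55%

T = 92/360 years.
F/S = 1.64594/1.6414 = 1.0027659 = (growth of AUD) / (growth of CHF).
The AUD side grows by 1 + 0.0364×92/360 = 1.0093022.
Hence g_CHF = 1.0065183.
(1.0065183 − 1)/T = 0.025506, i.e. 2.55%.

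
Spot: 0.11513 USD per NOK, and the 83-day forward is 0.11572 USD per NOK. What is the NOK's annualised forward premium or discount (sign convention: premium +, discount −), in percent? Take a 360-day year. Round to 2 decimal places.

+2.22%

T = 83/360 years.
NOK trades forward at +0.51246% vs spot over the period.
Per annum: 0.0051246 / (83/360) = 0.022227 = 2.22%.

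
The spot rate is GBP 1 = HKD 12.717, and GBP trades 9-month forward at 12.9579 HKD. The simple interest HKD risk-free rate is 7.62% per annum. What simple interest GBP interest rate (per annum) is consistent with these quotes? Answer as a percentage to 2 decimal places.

5.00%

T = 9/12 years.
F/S = 12.9579/12.717 = 1.0189431 = (growth of HKD) / (growth of GBP).
HKD growth factor: 1 + 0.0762×9/12 = 1.057150.
That pins the GBP growth at 1.0374966.
r = (1.0374966 − 1)/(9/12) = 0.049995 → 5.00%.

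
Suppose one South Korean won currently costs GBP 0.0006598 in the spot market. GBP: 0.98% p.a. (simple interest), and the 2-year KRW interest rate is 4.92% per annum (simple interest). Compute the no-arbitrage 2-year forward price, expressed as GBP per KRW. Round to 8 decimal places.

T = 2 years.
Growth of 1 GBP over T: 1 + 0.0098×2 = 1.019600.
KRW accumulates by 1 + 0.0492×2 = 1.098400.
CIP: F = S · (grow GBP)/(grow KRW) = 0.0006598 × 1.019600/1.098400 = 0.0006124655 GBP per KRW.

0.00061247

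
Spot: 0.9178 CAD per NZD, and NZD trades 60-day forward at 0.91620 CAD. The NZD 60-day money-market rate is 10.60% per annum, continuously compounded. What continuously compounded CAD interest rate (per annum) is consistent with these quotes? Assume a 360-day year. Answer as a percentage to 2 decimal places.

9.55%

T = 60/360 years.
By CIP, F/S equals the CAD-to-NZD growth ratio: 0.9162/0.9178 = 0.9982567.
The NZD side grows by e^(0.1060×60/360) = 1.0178236.
Hence g_CAD = 1.0160492.
Take logs: ln 1.0160492 / (60/360) = 0.095531, so 9.55%.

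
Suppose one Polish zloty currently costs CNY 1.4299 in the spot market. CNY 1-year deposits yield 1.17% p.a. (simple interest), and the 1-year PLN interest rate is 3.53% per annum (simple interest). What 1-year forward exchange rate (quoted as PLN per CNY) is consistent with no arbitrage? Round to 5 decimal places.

T = 1 year.
Growth of 1 CNY over T: 1 + 0.0117×1 = 1.011700.
PLN accumulates by 1 + 0.0353×1 = 1.035300.
So F = 1.4299 × 1.011700 / 1.035300 = 1.397305 (CNY/PLN).
Quoted the other way: 1/1.397305 = 0.71566 PLN per CNY.

0.71566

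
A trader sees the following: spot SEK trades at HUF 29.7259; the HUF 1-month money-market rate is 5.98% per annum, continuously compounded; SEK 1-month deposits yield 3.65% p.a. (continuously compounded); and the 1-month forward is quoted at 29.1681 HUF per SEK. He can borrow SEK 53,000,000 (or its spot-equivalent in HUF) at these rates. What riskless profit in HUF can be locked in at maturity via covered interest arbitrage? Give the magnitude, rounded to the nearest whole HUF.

HUF 32,724,801

T = 1/12 years.
Keep in SEK, deliver into the forward: 53,000,000·1.003046297228·29.1681 = HUF 1,550,618,599.22.
Swap to HUF now, deposit: 53,000,000·29.7259·1.00499577079 = HUF 1,583,343,400.50.
The quoted forward undervalues SEK, so borrow SEK, convert to HUF at spot, deposit the HUF at 5.98%, and buy SEK forward at 29.1681 to cover the loan.
Profit = 1,583,343,400.50 − 1,550,618,599.22 = HUF 32,724,801.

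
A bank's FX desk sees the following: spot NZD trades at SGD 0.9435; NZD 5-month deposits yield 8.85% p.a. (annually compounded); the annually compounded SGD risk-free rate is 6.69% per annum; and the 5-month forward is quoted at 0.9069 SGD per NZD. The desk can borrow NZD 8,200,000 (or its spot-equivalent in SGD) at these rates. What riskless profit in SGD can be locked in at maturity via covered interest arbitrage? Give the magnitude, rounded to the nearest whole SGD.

SGD 244,257

T = 5/12 years.
Invest the NZD and cover forward: 8,200,000 × 1.035965233 × 0.9069 = SGD 7,704,038.33.
Convert at spot and invest in SGD: 8,200,000 × 0.9435 × 1.027349502 = SGD 7,948,294.89.
The quoted forward undervalues NZD, so borrow NZD, convert to SGD at spot, deposit the SGD at 6.69%, and buy NZD forward at 0.9069 to cover the loan.
Profit = 7,948,294.89 − 7,704,038.33 = SGD 244,257.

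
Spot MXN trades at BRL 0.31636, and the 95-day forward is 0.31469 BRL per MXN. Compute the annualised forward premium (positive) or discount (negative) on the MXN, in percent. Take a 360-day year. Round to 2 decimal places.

-2.00%

T = 95/360 years.
(F − S)/S = (0.31469 − 0.31636)/0.31636 = -0.0052788.
×(1/T) gives -2.00% p.a.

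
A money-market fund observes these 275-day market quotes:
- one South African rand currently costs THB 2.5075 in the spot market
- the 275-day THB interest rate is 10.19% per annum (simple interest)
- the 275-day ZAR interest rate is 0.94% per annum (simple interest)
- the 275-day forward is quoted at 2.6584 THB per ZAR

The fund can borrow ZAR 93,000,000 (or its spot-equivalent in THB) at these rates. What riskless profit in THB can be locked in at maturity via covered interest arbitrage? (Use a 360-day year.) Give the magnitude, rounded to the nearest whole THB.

T = 275/360 years.
Keep in ZAR, deliver into the forward: 93,000,000·1.00718055556·2.6584 = THB 249,006,457.37.
Swap to THB now, deposit: 93,000,000·2.5075·1.07784027778 = THB 251,349,658.18.
The quoted forward undervalues ZAR, so borrow ZAR, convert to THB at spot, deposit the THB at 10.19%, and buy ZAR forward at 2.6584 to cover the loan.
The gap between the two covered legs is THB 2,343,201.

THB 2,343,201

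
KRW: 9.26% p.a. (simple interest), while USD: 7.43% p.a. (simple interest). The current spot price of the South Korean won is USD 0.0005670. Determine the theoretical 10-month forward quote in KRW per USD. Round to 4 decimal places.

T = 10/12 years.
Growth of 1 USD over T: 1 + 0.0743×10/12 = 1.0619166667.
KRW growth factor: 1 + 0.0926×10/12 = 1.0771666667.
Forward (USD per KRW) = 0.000567 × 1.0619166667 / 1.0771666667 = 0.0005589726907.
Quoted the other way: 1/0.0005589726907 = 1788.9962 KRW per USD.

1788.9962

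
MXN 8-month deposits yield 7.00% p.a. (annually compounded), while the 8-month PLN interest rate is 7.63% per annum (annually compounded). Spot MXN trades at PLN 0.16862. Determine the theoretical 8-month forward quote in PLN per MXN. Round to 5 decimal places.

T = 8/12 years.
PLN accumulates by (1 + 0.0763)^(8/12) = 1.0502408.
MXN growth factor: (1 + 0.0700)^(8/12) = 1.0461385.
Forward (PLN per MXN) = 0.16862 × 1.0502408 / 1.0461385 = 0.1692812.

0.16928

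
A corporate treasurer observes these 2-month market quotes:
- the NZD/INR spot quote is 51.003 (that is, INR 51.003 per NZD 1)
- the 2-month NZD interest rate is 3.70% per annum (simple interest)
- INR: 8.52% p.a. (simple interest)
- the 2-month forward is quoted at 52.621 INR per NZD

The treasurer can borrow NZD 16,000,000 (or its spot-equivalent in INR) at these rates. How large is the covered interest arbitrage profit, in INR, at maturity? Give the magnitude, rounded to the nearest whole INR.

INR 19,492,057

T = 2/12 years.
Invest the NZD and cover forward: 16,000,000 × 1.00616666667 × 52.621 = INR 847,127,938.67.
Convert at spot and invest in INR: 16,000,000 × 51.003 × 1.014200 = INR 827,635,881.60.
The quoted forward overvalues NZD, so borrow INR, buy NZD at spot, deposit the NZD at 3.70%, and sell the proceeds forward at 52.621.
The gap between the two covered legs is INR 19,492,057.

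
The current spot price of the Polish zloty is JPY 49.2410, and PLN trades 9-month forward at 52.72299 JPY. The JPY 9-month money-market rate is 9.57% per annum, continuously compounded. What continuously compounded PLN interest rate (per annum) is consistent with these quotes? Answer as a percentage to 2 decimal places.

0.46%

T = 9/12 years.
By CIP, F/S equals the JPY-to-PLN growth ratio: 52.72299/49.241 = 1.0707132.
The JPY side grows by e^(0.0957×9/12) = 1.0744136.
That pins the PLN growth at 1.003456.
r = ln(1.003456)/(9/12) = 0.004600 → 0.46%.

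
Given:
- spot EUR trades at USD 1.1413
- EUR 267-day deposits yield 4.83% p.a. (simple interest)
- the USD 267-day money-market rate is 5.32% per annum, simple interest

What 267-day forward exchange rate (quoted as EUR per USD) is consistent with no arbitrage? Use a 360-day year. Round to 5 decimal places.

T = 267/360 years.
Growth of 1 USD over T: 1 + 0.0532×267/360 = 1.0394567.
EUR growth factor: 1 + 0.0483×267/360 = 1.0358225.
So F = 1.1413 × 1.0394567 / 1.0358225 = 1.145304 (USD/EUR).
Invert for EUR per USD: 1 / 1.145304 = 0.87313.

0.87313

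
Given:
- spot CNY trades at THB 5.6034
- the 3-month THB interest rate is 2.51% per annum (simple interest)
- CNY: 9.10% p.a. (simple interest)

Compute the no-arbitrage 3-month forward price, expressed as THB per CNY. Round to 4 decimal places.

5.5131

T = 3/12 years.
Growth of 1 THB over T: 1 + 0.0251×3/12 = 1.006275.
CNY growth factor: 1 + 0.0910×3/12 = 1.022750.
Forward (THB per CNY) = 5.6034 × 1.006275 / 1.022750 = 5.513137.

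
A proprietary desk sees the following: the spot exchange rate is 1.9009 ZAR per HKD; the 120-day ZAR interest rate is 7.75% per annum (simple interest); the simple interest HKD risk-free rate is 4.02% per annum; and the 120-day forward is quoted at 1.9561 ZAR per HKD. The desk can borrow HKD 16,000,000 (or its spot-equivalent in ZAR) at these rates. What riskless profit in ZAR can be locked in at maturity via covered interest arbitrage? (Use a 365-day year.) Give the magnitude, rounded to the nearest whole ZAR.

T = 120/365 years.
Route A — deposit HKD, sell forward: 16,000,000 × 1.0132164384 × 1.9561 = ZAR 31,711,242.80.
Route B — convert at spot, deposit ZAR: 16,000,000 × 1.9009 × 1.0254794521 = ZAR 31,189,342.25.
The quoted forward overvalues HKD, so borrow ZAR, buy HKD at spot, deposit the HKD at 4.02%, and sell the proceeds forward at 1.9561.
Arbitrage profit = |31,711,242.80 − 31,189,342.25| = ZAR 521,901.

ZAR 521,901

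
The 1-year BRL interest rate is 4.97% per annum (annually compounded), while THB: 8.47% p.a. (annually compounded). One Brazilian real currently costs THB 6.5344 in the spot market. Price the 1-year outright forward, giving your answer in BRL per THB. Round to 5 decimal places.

0.14810

T = 1 year.
THB growth factor: (1 + 0.0847)^1 = 1.084700.
BRL accumulates by (1 + 0.0497)^1 = 1.049700.
Forward (THB per BRL) = 6.5344 × 1.084700 / 1.049700 = 6.752276.
Invert for BRL per THB: 1 / 6.752276 = 0.14810.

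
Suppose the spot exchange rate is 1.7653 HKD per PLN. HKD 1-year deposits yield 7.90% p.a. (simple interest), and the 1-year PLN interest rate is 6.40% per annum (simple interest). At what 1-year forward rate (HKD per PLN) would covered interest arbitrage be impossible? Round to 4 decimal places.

1.7902

T = 1 year.
Growth of 1 HKD over T: 1 + 0.0790×1 = 1.079000.
PLN accumulates by 1 + 0.0640×1 = 1.064000.
Forward (HKD per PLN) = 1.7653 × 1.079000 / 1.064000 = 1.790187.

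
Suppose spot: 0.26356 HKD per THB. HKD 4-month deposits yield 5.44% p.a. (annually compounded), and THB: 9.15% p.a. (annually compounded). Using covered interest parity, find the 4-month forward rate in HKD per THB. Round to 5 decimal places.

0.26054

T = 4/12 years.
Growth of 1 HKD over T: (1 + 0.0544)^(4/12) = 1.0178141.
Growth of 1 THB over T: (1 + 0.0915)^(4/12) = 1.0296143.
So F = 0.26356 × 1.0178141 / 1.0296143 = 0.2605394 (HKD/THB).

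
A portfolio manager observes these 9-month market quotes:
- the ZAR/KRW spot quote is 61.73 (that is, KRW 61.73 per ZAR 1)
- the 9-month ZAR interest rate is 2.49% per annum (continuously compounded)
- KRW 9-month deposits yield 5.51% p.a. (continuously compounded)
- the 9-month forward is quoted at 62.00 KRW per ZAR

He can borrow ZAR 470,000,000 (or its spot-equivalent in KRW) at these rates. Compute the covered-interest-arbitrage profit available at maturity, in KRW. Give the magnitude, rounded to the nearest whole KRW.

KRW 547,882,163

T = 9/12 years.
Route A — deposit ZAR, sell forward: 470,000,000 × 1.018850468401 × 62.00 = KRW 29,689,302,649.21.
Route B — convert at spot, deposit KRW: 470,000,000 × 61.73 × 1.042190762509 = KRW 30,237,184,811.75.
The quoted forward undervalues ZAR, so borrow ZAR, convert to KRW at spot, deposit the KRW at 5.51%, and buy ZAR forward at 62.00 to cover the loan.
The gap between the two covered legs is KRW 547,882,163.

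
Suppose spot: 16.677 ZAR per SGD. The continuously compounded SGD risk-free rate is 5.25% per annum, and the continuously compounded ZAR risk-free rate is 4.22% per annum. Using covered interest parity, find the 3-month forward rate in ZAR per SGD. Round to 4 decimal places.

T = 3/12 years.
ZAR accumulates by e^(0.0422×3/12) = 1.01060585.
SGD accumulates by e^(0.0525×3/12) = 1.01321151.
Forward (ZAR per SGD) = 16.677 × 1.01060585 / 1.01321151 = 16.634112.

16.6341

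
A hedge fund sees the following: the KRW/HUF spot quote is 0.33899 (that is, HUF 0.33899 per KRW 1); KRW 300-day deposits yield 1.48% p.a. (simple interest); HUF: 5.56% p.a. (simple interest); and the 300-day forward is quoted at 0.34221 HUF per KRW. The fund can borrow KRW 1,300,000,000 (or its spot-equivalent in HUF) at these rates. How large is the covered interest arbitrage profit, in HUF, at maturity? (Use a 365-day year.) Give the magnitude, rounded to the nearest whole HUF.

T = 300/365 years.
Invest the KRW and cover forward: 1,300,000,000 × 1.01216438356 × 0.34221 = HUF 450,284,605.81.
Convert at spot and invest in HUF: 1,300,000,000 × 0.33899 × 1.04569863014 = HUF 460,825,792.22.
The quoted forward undervalues KRW, so borrow KRW, convert to HUF at spot, deposit the HUF at 5.56%, and buy KRW forward at 0.34221 to cover the loan.
Arbitrage profit = |450,284,605.81 − 460,825,792.22| = HUF 10,541,186.

HUF 10,541,186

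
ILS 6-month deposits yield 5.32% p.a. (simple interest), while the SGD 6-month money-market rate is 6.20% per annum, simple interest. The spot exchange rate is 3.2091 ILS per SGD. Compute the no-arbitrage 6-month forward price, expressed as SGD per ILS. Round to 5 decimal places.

0.31295

T = 6/12 years.
ILS growth factor: 1 + 0.0532×6/12 = 1.026600.
SGD accumulates by 1 + 0.0620×6/12 = 1.031000.
Forward (ILS per SGD) = 3.2091 × 1.026600 / 1.031000 = 3.195405.
Quoted the other way: 1/3.195405 = 0.31295 SGD per ILS.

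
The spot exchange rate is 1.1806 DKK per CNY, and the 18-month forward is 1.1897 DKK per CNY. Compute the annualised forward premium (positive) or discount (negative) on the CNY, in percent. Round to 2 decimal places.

T = 18/12 years.
(F − S)/S = (1.1897 − 1.1806)/1.1806 = 0.0077079.
×(1/T) gives 0.51% p.a.

+0.51%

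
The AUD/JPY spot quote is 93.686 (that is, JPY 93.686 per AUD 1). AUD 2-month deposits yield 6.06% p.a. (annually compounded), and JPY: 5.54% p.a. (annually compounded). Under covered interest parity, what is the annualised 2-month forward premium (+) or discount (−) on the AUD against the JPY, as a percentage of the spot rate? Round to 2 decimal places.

T = 2/12 years.
No-arbitrage forward: 93.686 × 1.0090271 / 1.009854 = 93.609287 JPY/AUD.
Annualised premium = (F − S)/S × (1/T) = (93.609287 − 93.686)/93.686 ÷ (2/12) = -0.49%.

-0.49%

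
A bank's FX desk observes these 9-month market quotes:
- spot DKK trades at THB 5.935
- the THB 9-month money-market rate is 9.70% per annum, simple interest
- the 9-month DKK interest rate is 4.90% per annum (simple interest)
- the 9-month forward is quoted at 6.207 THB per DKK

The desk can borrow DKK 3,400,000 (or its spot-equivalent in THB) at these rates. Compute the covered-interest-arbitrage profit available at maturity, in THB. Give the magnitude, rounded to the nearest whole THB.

THB 232,342

T = 9/12 years.
Invest the DKK and cover forward: 3,400,000 × 1.036750 × 6.207 = THB 21,879,364.65.
Convert at spot and invest in THB: 3,400,000 × 5.935 × 1.072750 = THB 21,647,022.25.
The quoted forward overvalues DKK, so borrow THB, buy DKK at spot, deposit the DKK at 4.90%, and sell the proceeds forward at 6.207.
Profit = 21,879,364.65 − 21,647,022.25 = THB 232,342.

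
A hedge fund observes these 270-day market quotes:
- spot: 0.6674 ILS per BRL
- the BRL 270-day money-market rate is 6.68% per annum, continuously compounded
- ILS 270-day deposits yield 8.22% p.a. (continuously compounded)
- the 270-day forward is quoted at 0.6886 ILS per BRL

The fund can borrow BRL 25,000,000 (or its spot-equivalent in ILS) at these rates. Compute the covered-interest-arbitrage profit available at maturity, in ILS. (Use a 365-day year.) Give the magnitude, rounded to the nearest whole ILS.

ILS 356,005

T = 270/365 years.
Invest the BRL and cover forward: 25,000,000 × 1.0506549153 × 0.6886 = ILS 18,087,024.37.
Convert at spot and invest in ILS: 25,000,000 × 0.6674 × 1.0626921786 = ILS 17,731,019.00.
The quoted forward overvalues BRL, so borrow ILS, buy BRL at spot, deposit the BRL at 6.68%, and sell the proceeds forward at 0.6886.
The gap between the two covered legs is ILS 356,005.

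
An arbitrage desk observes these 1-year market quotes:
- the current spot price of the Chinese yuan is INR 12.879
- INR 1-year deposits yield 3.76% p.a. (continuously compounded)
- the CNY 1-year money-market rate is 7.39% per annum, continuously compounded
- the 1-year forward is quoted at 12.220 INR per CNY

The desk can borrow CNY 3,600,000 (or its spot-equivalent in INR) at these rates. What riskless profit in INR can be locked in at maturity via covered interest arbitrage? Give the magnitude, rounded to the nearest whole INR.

INR 774,742

T = 1 year.
Keep in CNY, deliver into the forward: 3,600,000·1.0766991302·12.220 = INR 47,366,148.14.
Swap to INR now, deposit: 3,600,000·12.879·1.0383158235 = INR 48,140,890.17.
The quoted forward undervalues CNY, so borrow CNY, convert to INR at spot, deposit the INR at 3.76%, and buy CNY forward at 12.220 to cover the loan.
Arbitrage profit = |47,366,148.14 − 48,140,890.17| = INR 774,742.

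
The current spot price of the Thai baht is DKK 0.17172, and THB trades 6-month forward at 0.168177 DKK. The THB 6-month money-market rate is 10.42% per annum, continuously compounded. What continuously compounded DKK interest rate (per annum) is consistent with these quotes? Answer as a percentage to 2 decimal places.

T = 6/12 years.
CIP gives F = S · g_DKK/g_THB, so g_DKK/g_THB = 0.168177/0.17172 = 0.9793676.
THB growth factor: e^(0.1042×6/12) = 1.0534811.
That pins the DKK growth at 1.0317453.
Take logs: ln 1.0317453 / (6/12) = 0.062504, so 6.25%.

6.25%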